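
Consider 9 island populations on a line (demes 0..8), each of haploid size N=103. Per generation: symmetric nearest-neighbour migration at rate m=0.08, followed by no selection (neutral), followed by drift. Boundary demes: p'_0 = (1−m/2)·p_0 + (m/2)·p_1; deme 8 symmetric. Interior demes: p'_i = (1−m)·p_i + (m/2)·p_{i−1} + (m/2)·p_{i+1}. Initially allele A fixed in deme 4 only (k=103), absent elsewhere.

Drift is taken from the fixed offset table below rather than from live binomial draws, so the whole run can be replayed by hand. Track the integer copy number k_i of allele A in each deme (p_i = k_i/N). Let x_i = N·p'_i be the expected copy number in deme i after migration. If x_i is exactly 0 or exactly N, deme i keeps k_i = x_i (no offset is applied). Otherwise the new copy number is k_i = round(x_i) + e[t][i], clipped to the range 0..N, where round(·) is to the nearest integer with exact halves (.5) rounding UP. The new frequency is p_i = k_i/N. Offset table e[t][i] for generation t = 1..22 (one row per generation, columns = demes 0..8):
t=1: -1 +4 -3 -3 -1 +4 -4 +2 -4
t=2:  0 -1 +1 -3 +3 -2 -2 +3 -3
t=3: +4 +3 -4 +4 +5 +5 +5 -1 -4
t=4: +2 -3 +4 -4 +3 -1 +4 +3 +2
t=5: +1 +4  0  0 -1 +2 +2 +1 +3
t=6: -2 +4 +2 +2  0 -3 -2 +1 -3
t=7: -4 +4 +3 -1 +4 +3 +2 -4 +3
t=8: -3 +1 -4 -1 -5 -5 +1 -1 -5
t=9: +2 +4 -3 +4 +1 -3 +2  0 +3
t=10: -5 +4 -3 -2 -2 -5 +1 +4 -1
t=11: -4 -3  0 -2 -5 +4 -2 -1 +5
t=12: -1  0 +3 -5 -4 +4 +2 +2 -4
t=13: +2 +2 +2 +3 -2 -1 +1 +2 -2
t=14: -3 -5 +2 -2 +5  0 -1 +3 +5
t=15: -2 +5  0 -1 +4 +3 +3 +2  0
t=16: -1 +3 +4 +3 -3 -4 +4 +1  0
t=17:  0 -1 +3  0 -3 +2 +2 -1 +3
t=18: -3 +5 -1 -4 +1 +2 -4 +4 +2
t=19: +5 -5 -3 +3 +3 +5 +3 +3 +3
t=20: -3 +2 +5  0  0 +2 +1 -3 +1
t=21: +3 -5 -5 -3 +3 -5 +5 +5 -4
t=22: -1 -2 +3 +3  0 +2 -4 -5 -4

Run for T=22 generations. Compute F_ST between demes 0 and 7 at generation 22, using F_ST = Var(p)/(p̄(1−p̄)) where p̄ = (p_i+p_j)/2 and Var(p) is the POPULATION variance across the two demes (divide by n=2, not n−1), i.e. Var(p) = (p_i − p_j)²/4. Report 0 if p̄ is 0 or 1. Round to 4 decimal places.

0.0356

t=0: k=[0 0 0 0 103 0 0 0 0]
t=1: x=[0.0000 0.0000 0.0000 4.1200 94.7600 4.1200 0.0000 0.0000 0.0000] k=[0 0 0 1 94 8 0 0 0]
t=2: x=[0.0000 0.0000 0.0400 4.6800 86.8400 11.1200 0.3200 0.0000 0.0000] k=[0 0 1 2 90 9 0 0 0]
t=3: x=[0.0000 0.0400 1.0000 5.4800 83.2400 11.8800 0.3600 0.0000 0.0000] k=[0 3 0 9 88 17 5 0 0]
t=4: x=[0.1200 2.7600 0.4800 11.8000 82.0000 19.3600 5.2800 0.2000 0.0000] k=[2 0 4 8 85 18 9 3 0]
t=5: x=[1.9200 0.2400 4.0000 10.9200 79.2400 20.3200 9.1200 3.1200 0.1200] k=[3 4 4 11 78 22 11 4 3]
t=6: x=[3.0400 3.9600 4.2800 13.4000 73.0800 23.8000 11.1600 4.2400 3.0400] k=[1 8 6 15 73 21 9 5 0]
t=7: x=[1.2800 7.6400 6.4400 16.9600 68.6000 22.6000 9.3200 4.9600 0.2000] k=[0 12 9 16 73 26 11 1 3]
t=8: x=[0.4800 11.4000 9.4000 18.0000 68.8400 27.2800 11.2000 1.4800 2.9200] k=[0 12 5 17 64 22 12 0 0]
t=9: x=[0.4800 11.2400 5.7600 18.4000 60.4400 23.2800 11.9200 0.4800 0.0000] k=[2 15 3 22 61 20 14 0 0]
t=10: x=[2.5200 14.0000 4.2400 22.8000 57.8000 21.4000 13.6800 0.5600 0.0000] k=[0 18 1 21 56 16 15 5 0]
t=11: x=[0.7200 16.6000 2.4800 21.6000 53.0000 17.5600 14.6400 5.2000 0.2000] k=[0 14 2 20 48 22 13 4 5]
t=12: x=[0.5600 12.9600 3.2000 20.4000 45.8400 22.6800 13.0000 4.4000 4.9600] k=[0 13 6 15 42 27 15 6 1]
t=13: x=[0.5200 12.2000 6.6400 15.7200 40.3200 27.1200 15.1200 6.1600 1.2000] k=[3 14 9 19 38 26 16 8 0]
t=14: x=[3.4400 13.3600 9.6000 19.3600 36.7600 26.0800 16.0800 8.0000 0.3200] k=[0 8 12 17 42 26 15 11 5]
t=15: x=[0.3200 7.8400 12.0400 17.8000 40.3600 26.2000 15.2800 10.9200 5.2400] k=[0 13 12 17 44 29 18 13 5]
t=16: x=[0.5200 12.4400 12.2400 17.8800 42.3200 29.1600 18.2400 12.8800 5.3200] k=[0 15 16 21 39 25 22 14 5]
t=17: x=[0.6000 14.4400 16.1600 21.5200 37.7200 25.4400 21.8000 13.9600 5.3600] k=[1 13 19 22 35 27 24 13 8]
t=18: x=[1.4800 12.7600 18.8800 22.4000 34.1600 27.2000 23.6800 13.2400 8.2000] k=[0 18 18 18 35 29 20 17 10]
t=19: x=[0.7200 17.2800 18.0000 18.6800 34.0800 28.8800 20.2400 16.8400 10.2800] k=[6 12 15 22 37 34 23 20 13]
t=20: x=[6.2400 11.8800 15.1600 22.3200 36.2800 33.6800 23.3200 19.8400 13.2800] k=[3 14 20 22 36 36 24 17 14]
t=21: x=[3.4400 13.8000 19.8400 22.4800 35.4400 35.5200 24.2000 17.1600 14.1200] k=[6 9 15 19 38 31 29 22 10]
t=22: x=[6.1200 9.1200 14.9200 19.6000 36.9600 31.2000 28.8000 21.8000 10.4800] k=[5 7 18 23 37 33 25 17 6]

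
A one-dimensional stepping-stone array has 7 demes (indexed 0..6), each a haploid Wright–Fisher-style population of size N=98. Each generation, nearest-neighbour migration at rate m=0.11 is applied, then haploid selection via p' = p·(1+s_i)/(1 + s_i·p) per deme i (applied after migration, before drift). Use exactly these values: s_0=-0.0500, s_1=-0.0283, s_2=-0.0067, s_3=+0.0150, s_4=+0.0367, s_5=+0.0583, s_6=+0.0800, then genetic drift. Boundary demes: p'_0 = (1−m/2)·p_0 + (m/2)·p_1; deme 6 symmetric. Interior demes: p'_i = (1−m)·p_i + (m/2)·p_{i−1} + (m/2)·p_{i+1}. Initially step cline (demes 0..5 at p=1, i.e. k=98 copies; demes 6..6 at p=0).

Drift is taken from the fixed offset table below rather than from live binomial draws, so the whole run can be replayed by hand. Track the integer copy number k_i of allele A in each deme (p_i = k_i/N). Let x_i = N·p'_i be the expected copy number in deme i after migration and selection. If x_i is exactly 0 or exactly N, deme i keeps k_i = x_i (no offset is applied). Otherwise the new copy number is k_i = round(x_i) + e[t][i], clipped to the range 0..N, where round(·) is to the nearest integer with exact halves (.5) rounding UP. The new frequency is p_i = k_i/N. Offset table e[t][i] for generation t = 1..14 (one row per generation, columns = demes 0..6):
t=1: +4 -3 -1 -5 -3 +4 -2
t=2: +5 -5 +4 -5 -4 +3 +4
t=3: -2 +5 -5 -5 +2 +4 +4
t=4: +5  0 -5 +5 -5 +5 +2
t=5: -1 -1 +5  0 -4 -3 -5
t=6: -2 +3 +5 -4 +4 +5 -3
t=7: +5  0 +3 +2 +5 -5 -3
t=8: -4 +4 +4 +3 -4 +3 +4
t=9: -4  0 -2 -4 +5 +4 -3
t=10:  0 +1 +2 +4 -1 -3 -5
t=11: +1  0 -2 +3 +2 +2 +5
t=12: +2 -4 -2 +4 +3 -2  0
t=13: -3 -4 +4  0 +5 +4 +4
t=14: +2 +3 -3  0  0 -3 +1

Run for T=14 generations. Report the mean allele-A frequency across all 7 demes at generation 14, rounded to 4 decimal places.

0.9329

t=0: k=[98 98 98 98 98 98 0]
t=1: x=[98.0000 98.0000 98.0000 98.0000 98.0000 92.8914 5.7957] k=[98 98 98 98 98 97 4]
t=2: x=[98.0000 98.0000 98.0000 98.0000 97.9469 92.2543 9.7715] k=[98 98 98 98 94 95 14]
t=3: x=[98.0000 98.0000 98.0000 97.7832 94.4020 90.8736 19.6356] k=[98 98 98 93 96 95 24]
t=4: x=[98.0000 98.0000 97.7232 93.5043 95.8569 91.5023 29.4662] k=[98 98 93 98 91 97 31]
t=5: x=[98.0000 97.7170 93.5214 97.3497 91.9237 93.3001 36.3722] k=[98 97 98 97 88 90 31]
t=6: x=[97.9421 97.0843 97.8893 96.5810 88.9067 87.2016 35.9788] k=[96 98 98 93 93 92 33]
t=7: x=[96.0125 97.8868 97.7232 93.3415 93.1150 89.2712 38.0197] k=[98 98 98 95 98 84 35]
t=8: x=[98.0000 98.0000 97.8339 95.3684 97.0978 82.8164 39.4953] k=[98 98 98 98 93 86 43]
t=9: x=[98.0000 98.0000 98.0000 97.7291 93.0618 84.6855 47.2446] k=[98 98 98 94 98 89 44]
t=10: x=[98.0000 98.0000 97.7785 94.4907 97.3101 87.5604 48.3583] k=[98 98 98 98 96 85 43]
t=11: x=[98.0000 98.0000 98.0000 97.8916 95.5912 83.9893 47.1894] k=[98 98 98 98 98 86 52]
t=12: x=[98.0000 98.0000 98.0000 98.0000 97.3632 85.4243 55.7289] k=[98 98 98 98 98 83 56]
t=13: x=[98.0000 98.0000 98.0000 98.0000 97.2040 83.0713 59.3010] k=[98 98 98 98 98 87 63]
t=14: x=[98.0000 98.0000 98.0000 98.0000 97.4163 86.8570 66.0002] k=[98 98 98 98 97 84 67]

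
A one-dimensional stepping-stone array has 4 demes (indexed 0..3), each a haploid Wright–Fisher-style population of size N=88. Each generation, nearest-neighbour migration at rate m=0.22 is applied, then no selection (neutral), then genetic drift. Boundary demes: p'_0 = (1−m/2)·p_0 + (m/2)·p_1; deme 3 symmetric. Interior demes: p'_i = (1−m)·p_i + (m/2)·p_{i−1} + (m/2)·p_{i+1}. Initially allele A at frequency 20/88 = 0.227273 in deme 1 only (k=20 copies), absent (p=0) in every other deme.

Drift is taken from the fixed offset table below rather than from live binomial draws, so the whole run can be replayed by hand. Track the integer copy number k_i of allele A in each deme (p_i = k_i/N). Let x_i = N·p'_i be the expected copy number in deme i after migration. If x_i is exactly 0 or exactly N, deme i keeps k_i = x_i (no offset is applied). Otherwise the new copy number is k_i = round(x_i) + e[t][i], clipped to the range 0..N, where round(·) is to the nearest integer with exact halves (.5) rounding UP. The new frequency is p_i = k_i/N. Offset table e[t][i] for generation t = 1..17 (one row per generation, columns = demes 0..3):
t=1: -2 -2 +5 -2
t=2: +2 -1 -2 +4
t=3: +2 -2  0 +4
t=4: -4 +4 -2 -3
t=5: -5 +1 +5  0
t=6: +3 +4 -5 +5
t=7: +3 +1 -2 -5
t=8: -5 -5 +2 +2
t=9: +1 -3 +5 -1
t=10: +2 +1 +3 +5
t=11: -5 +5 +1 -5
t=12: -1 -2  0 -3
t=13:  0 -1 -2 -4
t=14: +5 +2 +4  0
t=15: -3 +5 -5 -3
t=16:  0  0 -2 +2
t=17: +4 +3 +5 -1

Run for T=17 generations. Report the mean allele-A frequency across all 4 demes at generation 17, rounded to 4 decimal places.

0.1165

t=0: k=[0 20 0 0]
t=1: x=[2.2000 15.6000 2.2000 0.0000] k=[0 14 7 0]
t=2: x=[1.5400 11.6900 7.0000 0.7700] k=[4 11 5 5]
t=3: x=[4.7700 9.5700 5.6600 5.0000] k=[7 8 6 9]
t=4: x=[7.1100 7.6700 6.5500 8.6700] k=[3 12 5 6]
t=5: x=[3.9900 10.2400 5.8800 5.8900] k=[0 11 11 6]
t=6: x=[1.2100 9.7900 10.4500 6.5500] k=[4 14 5 12]
t=7: x=[5.1000 11.9100 6.7600 11.2300] k=[8 13 5 6]
t=8: x=[8.5500 11.5700 5.9900 5.8900] k=[4 7 8 8]
t=9: x=[4.3300 6.7800 7.8900 8.0000] k=[5 4 13 7]
t=10: x=[4.8900 5.1000 11.3500 7.6600] k=[7 6 14 13]
t=11: x=[6.8900 6.9900 13.0100 13.1100] k=[2 12 14 8]
t=12: x=[3.1000 11.1200 13.1200 8.6600] k=[2 9 13 6]
t=13: x=[2.7700 8.6700 11.7900 6.7700] k=[3 8 10 3]
t=14: x=[3.5500 7.6700 9.0100 3.7700] k=[9 10 13 4]
t=15: x=[9.1100 10.2200 11.6800 4.9900] k=[6 15 7 2]
t=16: x=[6.9900 13.1300 7.3300 2.5500] k=[7 13 5 5]
t=17: x=[7.6600 11.4600 5.8800 5.0000] k=[12 14 11 4]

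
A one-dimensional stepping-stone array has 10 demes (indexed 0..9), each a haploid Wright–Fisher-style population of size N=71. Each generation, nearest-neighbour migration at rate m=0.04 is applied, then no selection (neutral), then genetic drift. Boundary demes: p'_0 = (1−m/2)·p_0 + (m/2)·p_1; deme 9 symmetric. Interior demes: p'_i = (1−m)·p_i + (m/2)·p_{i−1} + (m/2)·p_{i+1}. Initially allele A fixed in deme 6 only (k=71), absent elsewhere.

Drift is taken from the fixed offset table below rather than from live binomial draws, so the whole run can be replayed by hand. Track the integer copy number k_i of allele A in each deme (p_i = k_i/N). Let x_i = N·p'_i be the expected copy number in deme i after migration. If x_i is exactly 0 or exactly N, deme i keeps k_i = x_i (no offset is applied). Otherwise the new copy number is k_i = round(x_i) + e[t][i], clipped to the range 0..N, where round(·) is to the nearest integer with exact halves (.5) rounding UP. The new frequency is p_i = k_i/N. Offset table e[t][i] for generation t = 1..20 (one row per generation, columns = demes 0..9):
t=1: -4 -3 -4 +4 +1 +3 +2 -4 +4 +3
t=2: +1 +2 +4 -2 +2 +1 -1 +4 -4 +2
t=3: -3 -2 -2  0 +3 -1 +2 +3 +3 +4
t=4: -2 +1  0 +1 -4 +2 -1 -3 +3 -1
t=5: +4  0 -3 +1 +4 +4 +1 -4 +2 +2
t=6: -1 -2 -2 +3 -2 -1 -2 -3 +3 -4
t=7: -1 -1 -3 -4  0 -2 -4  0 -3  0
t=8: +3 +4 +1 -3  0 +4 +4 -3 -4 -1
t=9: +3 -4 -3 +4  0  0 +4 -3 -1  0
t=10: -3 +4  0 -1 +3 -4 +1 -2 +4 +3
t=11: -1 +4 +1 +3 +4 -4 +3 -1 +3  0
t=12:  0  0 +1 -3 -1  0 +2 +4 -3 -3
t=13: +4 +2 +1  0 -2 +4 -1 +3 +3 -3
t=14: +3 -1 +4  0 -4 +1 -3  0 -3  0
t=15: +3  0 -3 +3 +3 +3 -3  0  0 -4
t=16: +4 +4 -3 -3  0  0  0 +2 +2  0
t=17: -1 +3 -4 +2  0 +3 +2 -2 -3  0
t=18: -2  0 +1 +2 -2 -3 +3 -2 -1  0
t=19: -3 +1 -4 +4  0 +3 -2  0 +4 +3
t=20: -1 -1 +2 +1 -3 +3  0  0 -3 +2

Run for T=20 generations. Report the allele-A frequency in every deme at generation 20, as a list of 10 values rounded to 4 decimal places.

[0.0423, 0.1127, 0.0282, 0.1690, 0.0282, 0.3944, 0.5915, 0.1831, 0.0845, 0.0704]

t=0: k=[0 0 0 0 0 0 71 0 0 0]
t=1: x=[0.0000 0.0000 0.0000 0.0000 0.0000 1.4200 68.1600 1.4200 0.0000 0.0000] k=[0 0 0 0 0 4 70 0 0 0]
t=2: x=[0.0000 0.0000 0.0000 0.0000 0.0800 5.2400 67.2800 1.4000 0.0000 0.0000] k=[0 0 0 0 2 6 66 5 0 0]
t=3: x=[0.0000 0.0000 0.0000 0.0400 2.0400 7.1200 63.5800 6.1200 0.1000 0.0000] k=[0 0 0 0 5 6 66 9 3 0]
t=4: x=[0.0000 0.0000 0.0000 0.1000 4.9200 7.1800 63.6600 10.0200 3.0600 0.0600] k=[0 0 0 1 1 9 63 7 6 0]
t=5: x=[0.0000 0.0000 0.0200 0.9800 1.1600 9.9200 60.8000 8.1000 5.9000 0.1200] k=[0 0 0 2 5 14 62 4 8 2]
t=6: x=[0.0000 0.0000 0.0400 2.0200 5.1200 14.7800 59.8800 5.2400 7.8000 2.1200] k=[0 0 0 5 3 14 58 2 11 0]
t=7: x=[0.0000 0.0000 0.1000 4.8600 3.2600 14.6600 56.0000 3.3000 10.6000 0.2200] k=[0 0 0 1 3 13 52 3 8 0]
t=8: x=[0.0000 0.0000 0.0200 1.0200 3.1600 13.5800 50.2400 4.0800 7.7400 0.1600] k=[0 0 1 0 3 18 54 1 4 0]
t=9: x=[0.0000 0.0200 0.9600 0.0800 3.2400 18.4200 52.2200 2.1200 3.8600 0.0800] k=[0 0 0 4 3 18 56 0 3 0]
t=10: x=[0.0000 0.0000 0.0800 3.9000 3.3200 18.4600 54.1200 1.1800 2.8800 0.0600] k=[0 0 0 3 6 14 55 0 7 3]
t=11: x=[0.0000 0.0000 0.0600 3.0000 6.1000 14.6600 53.0800 1.2400 6.7800 3.0800] k=[0 0 1 6 10 11 56 0 10 3]
t=12: x=[0.0000 0.0200 1.0800 5.9800 9.9400 11.8800 53.9800 1.3200 9.6600 3.1400] k=[0 0 2 3 9 12 56 5 7 0]
t=13: x=[0.0000 0.0400 1.9800 3.1000 8.9400 12.8200 54.1000 6.0600 6.8200 0.1400] k=[0 2 3 3 7 17 53 9 10 0]
t=14: x=[0.0400 1.9800 2.9800 3.0800 7.1200 17.5200 51.4000 9.9000 9.7800 0.2000] k=[3 1 7 3 3 19 48 10 7 0]
t=15: x=[2.9600 1.1600 6.8000 3.0800 3.3200 19.2600 46.6600 10.7000 6.9200 0.1400] k=[6 1 4 6 6 22 44 11 7 0]
t=16: x=[5.9000 1.1600 3.9800 5.9600 6.3200 22.1200 42.9000 11.5800 6.9400 0.1400] k=[10 5 1 3 6 22 43 14 9 0]
t=17: x=[9.9000 5.0200 1.1200 3.0200 6.2600 22.1000 42.0000 14.4800 8.9200 0.1800] k=[9 8 0 5 6 25 44 12 6 0]
t=18: x=[8.9800 7.8600 0.2600 4.9200 6.3600 25.0000 42.9800 12.5200 6.0000 0.1200] k=[7 8 1 7 4 22 46 11 5 0]
t=19: x=[7.0200 7.8400 1.2600 6.8200 4.4200 22.1200 44.8200 11.5800 5.0200 0.1000] k=[4 9 0 11 4 25 43 12 9 3]
t=20: x=[4.1000 8.7200 0.4000 10.6400 4.5600 24.9400 42.0200 12.5600 8.9400 3.1200] k=[3 8 2 12 2 28 42 13 6 5]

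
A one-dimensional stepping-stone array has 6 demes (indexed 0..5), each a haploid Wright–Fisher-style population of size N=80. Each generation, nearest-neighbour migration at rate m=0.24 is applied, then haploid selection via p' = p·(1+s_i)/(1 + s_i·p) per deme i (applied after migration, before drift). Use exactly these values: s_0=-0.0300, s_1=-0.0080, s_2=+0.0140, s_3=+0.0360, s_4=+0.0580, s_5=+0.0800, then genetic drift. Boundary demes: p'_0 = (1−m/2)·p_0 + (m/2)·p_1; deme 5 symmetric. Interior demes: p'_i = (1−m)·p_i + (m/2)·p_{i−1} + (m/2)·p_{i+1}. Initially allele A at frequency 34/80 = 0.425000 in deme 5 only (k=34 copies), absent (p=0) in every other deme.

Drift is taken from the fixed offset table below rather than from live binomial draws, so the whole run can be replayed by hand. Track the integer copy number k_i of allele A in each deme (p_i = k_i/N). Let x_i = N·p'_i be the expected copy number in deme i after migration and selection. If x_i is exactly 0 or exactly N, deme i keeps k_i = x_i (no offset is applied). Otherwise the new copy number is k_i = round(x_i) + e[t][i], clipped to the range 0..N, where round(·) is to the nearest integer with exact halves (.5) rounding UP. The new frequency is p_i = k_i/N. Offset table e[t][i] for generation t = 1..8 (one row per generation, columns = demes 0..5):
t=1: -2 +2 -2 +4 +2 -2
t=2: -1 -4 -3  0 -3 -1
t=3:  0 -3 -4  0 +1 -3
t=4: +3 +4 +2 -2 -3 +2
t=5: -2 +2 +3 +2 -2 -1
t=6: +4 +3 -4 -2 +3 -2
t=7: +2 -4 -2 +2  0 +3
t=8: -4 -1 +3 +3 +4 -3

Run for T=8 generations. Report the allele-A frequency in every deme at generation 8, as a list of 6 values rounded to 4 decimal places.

[0.0125, 0.0000, 0.0500, 0.1000, 0.2125, 0.2500]

t=0: k=[0 0 0 0 0 34]
t=1: x=[0.0000 0.0000 0.0000 0.0000 4.3039 31.3749] k=[0 0 0 0 6 29]
t=2: x=[0.0000 0.0000 0.0000 0.7457 8.4570 27.6146] k=[0 0 0 1 5 27]
t=3: x=[0.0000 0.0000 0.1217 1.4081 7.5362 25.6832] k=[0 0 0 1 9 23]
t=4: x=[0.0000 0.0000 0.1217 1.9047 10.2118 22.5449] k=[0 0 2 0 7 25]
t=5: x=[0.0000 0.2381 1.5409 1.1183 8.7498 24.1164] k=[0 2 5 3 7 23]
t=6: x=[0.2328 2.1035 4.4582 3.8475 8.8752 22.2964] k=[4 5 0 2 12 20]
t=7: x=[4.0026 4.2476 0.8516 3.0625 12.3369 20.1790] k=[6 0 0 5 12 23]
t=8: x=[5.1318 0.7143 0.6083 5.4159 13.0854 22.9175] k=[1 0 4 8 17 20]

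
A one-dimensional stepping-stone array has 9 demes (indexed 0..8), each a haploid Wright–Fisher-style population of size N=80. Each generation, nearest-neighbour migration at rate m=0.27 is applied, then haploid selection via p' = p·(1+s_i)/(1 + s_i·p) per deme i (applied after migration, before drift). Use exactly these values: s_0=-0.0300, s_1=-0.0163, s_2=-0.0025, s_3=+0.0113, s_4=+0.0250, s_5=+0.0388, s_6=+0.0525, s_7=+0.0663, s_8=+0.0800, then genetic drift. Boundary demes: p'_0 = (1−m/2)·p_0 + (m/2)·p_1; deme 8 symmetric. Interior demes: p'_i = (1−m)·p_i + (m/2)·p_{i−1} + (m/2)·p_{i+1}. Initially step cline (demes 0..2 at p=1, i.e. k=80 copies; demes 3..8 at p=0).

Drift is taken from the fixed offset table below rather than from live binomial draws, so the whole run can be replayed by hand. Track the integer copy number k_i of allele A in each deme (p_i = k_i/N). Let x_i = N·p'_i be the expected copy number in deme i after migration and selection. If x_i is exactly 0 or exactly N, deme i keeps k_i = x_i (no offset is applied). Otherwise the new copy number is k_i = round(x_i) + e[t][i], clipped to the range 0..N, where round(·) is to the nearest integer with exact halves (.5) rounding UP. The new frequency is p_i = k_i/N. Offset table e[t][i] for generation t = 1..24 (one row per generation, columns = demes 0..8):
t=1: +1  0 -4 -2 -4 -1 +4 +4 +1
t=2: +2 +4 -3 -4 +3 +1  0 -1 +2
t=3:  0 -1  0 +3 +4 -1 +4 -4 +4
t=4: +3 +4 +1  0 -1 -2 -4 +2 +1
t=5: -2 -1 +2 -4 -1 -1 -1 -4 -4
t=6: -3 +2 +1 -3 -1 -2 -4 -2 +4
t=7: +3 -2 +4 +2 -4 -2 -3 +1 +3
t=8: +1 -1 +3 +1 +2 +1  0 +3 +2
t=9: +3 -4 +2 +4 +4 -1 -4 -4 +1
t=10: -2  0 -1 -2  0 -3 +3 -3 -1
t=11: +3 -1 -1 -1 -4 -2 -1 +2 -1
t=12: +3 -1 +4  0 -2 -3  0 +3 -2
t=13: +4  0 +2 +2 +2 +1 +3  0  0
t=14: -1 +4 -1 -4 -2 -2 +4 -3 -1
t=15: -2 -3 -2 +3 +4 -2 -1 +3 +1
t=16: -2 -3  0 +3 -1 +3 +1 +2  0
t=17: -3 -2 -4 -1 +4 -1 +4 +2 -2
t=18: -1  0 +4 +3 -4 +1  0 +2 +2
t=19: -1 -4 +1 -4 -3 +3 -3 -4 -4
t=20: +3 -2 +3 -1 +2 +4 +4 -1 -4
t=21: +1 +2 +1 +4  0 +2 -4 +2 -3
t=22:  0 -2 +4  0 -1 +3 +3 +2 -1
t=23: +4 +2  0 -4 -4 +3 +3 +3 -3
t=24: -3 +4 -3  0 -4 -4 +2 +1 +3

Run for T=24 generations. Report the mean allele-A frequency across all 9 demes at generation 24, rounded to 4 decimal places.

t=0: k=[80 80 80 0 0 0 0 0 0]
t=1: x=[80.0000 80.0000 69.1766 10.9054 0.0000 0.0000 0.0000 0.0000 0.0000] k=[80 80 65 9 0 0 0 0 0]
t=2: x=[80.0000 77.9423 59.4268 15.4848 1.2449 0.0000 0.0000 0.0000 0.0000] k=[80 80 56 11 4 0 0 0 0]
t=3: x=[80.0000 76.7085 53.1203 16.2752 4.5089 0.5608 0.0000 0.0000 0.0000] k=[80 76 53 19 9 0 0 0 0]
t=4: x=[79.4434 73.3353 51.4691 22.4209 9.3367 1.2614 0.0000 0.0000 0.0000] k=[80 77 52 22 8 0 0 0 0]
t=5: x=[79.5825 73.9386 51.2789 24.3499 9.0055 1.1213 0.0000 0.0000 0.0000] k=[78 73 53 20 8 0 0 0 0]
t=6: x=[77.2451 70.8426 51.1989 23.0188 8.7302 1.1213 0.0000 0.0000 0.0000] k=[74 73 52 20 8 0 0 0 0]
t=7: x=[73.6902 70.1590 50.4684 22.8831 8.7302 1.1213 0.0000 0.0000 0.0000] k=[77 68 54 25 5 0 0 0 0]
t=8: x=[75.6617 67.1487 51.9294 26.4134 7.1849 0.7010 0.0000 0.0000 0.0000] k=[77 66 55 27 9 2 0 0 0]
t=9: x=[75.3843 65.8092 52.6600 28.5560 10.7120 2.7752 0.2841 0.0000 0.0000] k=[78 62 55 33 15 2 0 0 0]
t=10: x=[75.7182 62.9960 52.9302 33.7591 15.9886 3.6141 0.2841 0.0000 0.0000] k=[74 63 52 32 16 1 3 0 0]
t=11: x=[72.3058 62.7789 50.7386 32.7571 16.4554 3.4174 2.4433 0.4317 0.0000] k=[75 62 50 32 12 1 1 2 0]
t=12: x=[73.0542 61.9059 49.1426 31.9454 13.4897 2.5783 1.1937 1.6985 0.2915] k=[76 61 53 32 11 0 1 5 0]
t=13: x=[73.8031 61.7142 51.1989 32.2160 12.6101 1.6815 1.4774 4.0233 0.7285] k=[78 62 53 34 15 3 4 4 1]
t=14: x=[75.7182 62.7234 51.6042 34.2199 16.2626 4.9281 4.0576 3.8220 1.5153] k=[75 67 51 30 14 3 8 1 1]
t=15: x=[73.7467 65.7283 50.2783 30.8878 14.9732 5.3468 6.6870 2.0706 1.0789] k=[72 63 48 34 19 3 6 5 2]
t=16: x=[70.5337 61.9614 48.0870 34.0846 19.2233 5.7654 5.7261 5.0239 2.5912] k=[69 59 48 37 18 9 7 7 3]
t=17: x=[67.3285 58.6084 47.9519 36.1425 19.7145 10.2813 7.6153 6.8516 3.8097] k=[64 57 44 35 24 9 12 9 2]
t=18: x=[62.6446 55.9142 44.4906 34.9510 23.8715 11.8080 11.6916 8.9581 3.1713] k=[62 56 48 38 20 13 12 11 5]
t=19: x=[60.7482 55.4512 47.6818 37.1435 21.8753 14.2504 12.5313 10.9161 6.2386] k=[60 51 49 33 19 17 10 7 2]
t=20: x=[58.3068 51.6449 47.0615 33.4886 21.0002 16.8252 11.0171 7.1364 2.8813] k=[61 50 50 32 23 21 15 6 0]
t=21: x=[59.0474 51.1827 47.5217 33.4335 24.3613 21.0450 15.2155 6.7936 0.8741] k=[60 53 49 37 24 23 11 9 0]
t=22: x=[58.5807 53.1124 47.8719 37.0884 26.0519 22.1190 12.8939 8.5321 1.3106] k=[59 51 52 37 25 25 16 11 0]
t=23: x=[57.4298 51.9162 49.7930 37.6289 27.0604 24.4261 17.2214 10.7746 1.6014] k=[61 54 50 34 23 27 20 14 0]
t=24: x=[59.5955 54.1181 48.3321 34.8959 25.4516 26.1810 20.9157 13.6306 2.0373] k=[57 58 45 35 21 22 23 15 5]

0.3903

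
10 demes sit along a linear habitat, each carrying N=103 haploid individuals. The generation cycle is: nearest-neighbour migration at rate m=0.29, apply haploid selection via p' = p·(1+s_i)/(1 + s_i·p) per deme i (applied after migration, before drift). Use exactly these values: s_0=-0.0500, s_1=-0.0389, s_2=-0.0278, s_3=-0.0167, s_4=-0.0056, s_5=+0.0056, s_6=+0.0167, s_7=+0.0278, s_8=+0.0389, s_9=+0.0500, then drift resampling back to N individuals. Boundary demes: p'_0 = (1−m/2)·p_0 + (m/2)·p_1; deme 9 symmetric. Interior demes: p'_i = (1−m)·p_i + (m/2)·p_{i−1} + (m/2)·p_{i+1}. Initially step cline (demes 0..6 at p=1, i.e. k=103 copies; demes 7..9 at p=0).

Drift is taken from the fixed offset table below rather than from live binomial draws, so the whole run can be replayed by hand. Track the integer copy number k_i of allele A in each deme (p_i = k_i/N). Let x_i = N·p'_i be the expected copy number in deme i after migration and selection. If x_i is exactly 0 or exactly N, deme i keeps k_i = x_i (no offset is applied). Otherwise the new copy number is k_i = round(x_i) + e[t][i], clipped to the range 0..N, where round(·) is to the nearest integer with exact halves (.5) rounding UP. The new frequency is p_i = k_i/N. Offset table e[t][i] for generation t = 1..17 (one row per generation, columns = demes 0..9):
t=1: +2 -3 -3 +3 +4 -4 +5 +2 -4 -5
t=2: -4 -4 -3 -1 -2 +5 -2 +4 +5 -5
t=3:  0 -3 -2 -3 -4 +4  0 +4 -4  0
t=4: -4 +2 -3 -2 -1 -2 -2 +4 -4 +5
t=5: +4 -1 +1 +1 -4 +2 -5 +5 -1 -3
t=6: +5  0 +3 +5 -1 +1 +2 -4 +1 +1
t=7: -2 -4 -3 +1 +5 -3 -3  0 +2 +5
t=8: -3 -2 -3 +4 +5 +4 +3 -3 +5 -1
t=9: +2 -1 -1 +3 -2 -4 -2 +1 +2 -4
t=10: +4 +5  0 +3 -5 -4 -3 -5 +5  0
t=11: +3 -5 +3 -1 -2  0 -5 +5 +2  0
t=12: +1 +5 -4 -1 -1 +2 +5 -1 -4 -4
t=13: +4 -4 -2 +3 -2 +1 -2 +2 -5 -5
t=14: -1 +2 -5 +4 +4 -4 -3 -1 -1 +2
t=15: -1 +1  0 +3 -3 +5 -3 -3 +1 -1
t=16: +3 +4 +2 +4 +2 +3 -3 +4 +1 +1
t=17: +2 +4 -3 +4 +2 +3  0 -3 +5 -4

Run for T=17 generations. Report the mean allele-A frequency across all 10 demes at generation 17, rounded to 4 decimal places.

0.7417

t=0: k=[103 103 103 103 103 103 103 0 0 0]
t=1: x=[103.0000 103.0000 103.0000 103.0000 103.0000 103.0000 88.2752 15.2886 0.0000 0.0000] k=[103 103 103 103 103 103 93 17 0 0]
t=2: x=[103.0000 103.0000 103.0000 103.0000 103.0000 101.5580 83.6912 26.0855 2.5585 0.0000] k=[103 103 103 103 103 103 82 30 8 0]
t=3: x=[103.0000 103.0000 103.0000 103.0000 103.0000 99.9715 77.8214 34.9806 10.3808 1.2173] k=[103 103 103 103 103 103 78 39 6 1]
t=4: x=[103.0000 103.0000 103.0000 103.0000 103.0000 99.3945 76.2989 40.5421 10.4118 1.8097] k=[103 103 103 103 103 97 74 45 6 7]
t=5: x=[103.0000 103.0000 103.0000 103.0000 102.1251 94.5783 73.4800 44.2407 12.2046 7.1739] k=[103 103 103 103 98 97 68 49 11 4]
t=6: x=[103.0000 103.0000 103.0000 102.2628 98.5562 92.9906 69.8236 46.9447 16.0041 5.2530] k=[103 103 103 103 98 94 72 43 17 6]
t=7: x=[103.0000 103.0000 103.0000 102.2628 98.1190 91.4474 71.3493 44.1252 19.7777 7.9455] k=[103 103 103 103 103 88 68 44 22 13]
t=8: x=[103.0000 103.0000 103.0000 103.0000 100.8130 87.3493 67.8047 44.9835 24.5923 14.9167] k=[103 103 103 103 103 91 71 42 30 14]
t=9: x=[103.0000 103.0000 103.0000 103.0000 101.2504 89.9040 70.0671 45.1592 30.2286 17.0013] k=[103 103 103 103 99 86 68 46 32 13]
t=10: x=[103.0000 103.0000 103.0000 102.4102 97.6667 85.3568 67.8047 47.8618 32.1123 16.4172] k=[103 103 103 103 93 81 65 43 37 16]
t=11: x=[103.0000 103.0000 103.0000 101.5257 92.6579 80.5183 64.5300 46.0170 35.7100 19.8141] k=[103 103 103 101 91 81 60 51 38 20]
t=12: x=[103.0000 103.0000 102.7017 99.7880 90.9403 79.5064 62.1489 51.1259 38.1874 23.4828] k=[103 103 99 99 90 82 67 50 34 19]
t=13: x=[103.0000 102.3967 99.4855 97.6096 90.0817 81.0815 67.0983 50.8508 35.0216 22.0075] k=[103 98 97 101 88 82 65 53 30 17]
t=14: x=[102.2371 98.4091 97.5821 98.4625 88.9470 80.5033 66.1180 52.1111 32.2899 19.6491] k=[101 100 93 102 93 77 63 51 31 22]
t=15: x=[100.7446 98.9795 95.1172 99.3309 91.9296 77.3976 63.6933 50.5456 33.4512 24.1965] k=[100 100 95 102 89 82 61 48 34 23]
t=16: x=[99.8469 99.1299 96.5722 99.0363 89.8055 80.0697 62.5675 48.5582 35.3152 25.5201] k=[103 103 99 103 92 83 60 53 36 27]
t=17: x=[103.0000 102.3967 100.0811 100.7889 92.2360 81.0666 62.7269 52.2560 38.0712 29.3174] k=[103 103 97 103 94 84 63 49 43 25]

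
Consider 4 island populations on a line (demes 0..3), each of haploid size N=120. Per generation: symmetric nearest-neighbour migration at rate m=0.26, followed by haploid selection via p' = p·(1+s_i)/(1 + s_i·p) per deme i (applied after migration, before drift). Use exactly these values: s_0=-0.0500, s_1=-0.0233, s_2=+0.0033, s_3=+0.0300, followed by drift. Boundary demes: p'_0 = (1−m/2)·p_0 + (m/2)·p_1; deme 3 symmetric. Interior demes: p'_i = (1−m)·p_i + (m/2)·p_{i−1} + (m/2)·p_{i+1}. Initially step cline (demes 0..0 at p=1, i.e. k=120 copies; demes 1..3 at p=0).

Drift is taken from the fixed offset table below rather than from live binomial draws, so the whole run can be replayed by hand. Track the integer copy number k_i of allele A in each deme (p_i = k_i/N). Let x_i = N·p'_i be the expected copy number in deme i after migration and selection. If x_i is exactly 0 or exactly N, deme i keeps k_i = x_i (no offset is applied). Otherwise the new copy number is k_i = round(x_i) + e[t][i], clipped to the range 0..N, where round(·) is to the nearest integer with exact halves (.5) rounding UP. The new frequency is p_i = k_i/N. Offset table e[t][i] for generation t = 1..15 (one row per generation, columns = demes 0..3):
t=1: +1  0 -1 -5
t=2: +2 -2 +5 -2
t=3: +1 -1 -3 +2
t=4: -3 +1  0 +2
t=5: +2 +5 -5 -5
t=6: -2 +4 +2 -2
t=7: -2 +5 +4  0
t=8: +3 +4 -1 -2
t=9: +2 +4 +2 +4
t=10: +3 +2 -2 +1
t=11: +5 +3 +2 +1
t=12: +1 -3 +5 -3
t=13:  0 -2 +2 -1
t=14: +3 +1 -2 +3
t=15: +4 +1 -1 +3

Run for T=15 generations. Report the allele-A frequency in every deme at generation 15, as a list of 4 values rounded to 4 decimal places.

[0.4333, 0.3333, 0.2333, 0.2167]

t=0: k=[120 0 0 0]
t=1: x=[103.6905 15.2828 0.0000 0.0000] k=[105 15 0 0]
t=2: x=[92.2201 24.2901 1.9563 0.0000] k=[94 22 7 0]
t=3: x=[83.3474 28.8897 8.0647 0.9371] k=[84 28 5 3]
t=4: x=[75.2908 31.7366 7.7539 3.3551] k=[72 33 8 5]
t=5: x=[65.4076 34.2402 10.8926 5.5442] k=[67 39 6 1]
t=6: x=[61.8242 37.7374 9.6692 1.6988] k=[60 42 12 0]
t=7: x=[56.1254 39.8103 14.3817 1.6062] k=[54 45 18 2]
t=8: x=[51.3181 42.0140 19.4837 4.1981] k=[54 46 18 2]
t=9: x=[51.4473 42.7490 19.6140 4.1981] k=[53 47 22 8]
t=10: x=[50.7124 43.8718 23.4922 10.0898] k=[54 46 21 11]
t=11: x=[51.4473 43.1365 23.0112 12.6302] k=[56 46 25 14]
t=12: x=[53.1770 43.9115 26.3677 15.8318] k=[54 41 31 13]
t=13: x=[50.8018 40.7531 30.0341 15.7398] k=[51 39 32 15]
t=14: x=[47.9559 39.0266 30.7753 17.6504] k=[51 40 29 21]
t=15: x=[48.0846 39.3738 29.4632 22.5768] k=[52 40 28 26]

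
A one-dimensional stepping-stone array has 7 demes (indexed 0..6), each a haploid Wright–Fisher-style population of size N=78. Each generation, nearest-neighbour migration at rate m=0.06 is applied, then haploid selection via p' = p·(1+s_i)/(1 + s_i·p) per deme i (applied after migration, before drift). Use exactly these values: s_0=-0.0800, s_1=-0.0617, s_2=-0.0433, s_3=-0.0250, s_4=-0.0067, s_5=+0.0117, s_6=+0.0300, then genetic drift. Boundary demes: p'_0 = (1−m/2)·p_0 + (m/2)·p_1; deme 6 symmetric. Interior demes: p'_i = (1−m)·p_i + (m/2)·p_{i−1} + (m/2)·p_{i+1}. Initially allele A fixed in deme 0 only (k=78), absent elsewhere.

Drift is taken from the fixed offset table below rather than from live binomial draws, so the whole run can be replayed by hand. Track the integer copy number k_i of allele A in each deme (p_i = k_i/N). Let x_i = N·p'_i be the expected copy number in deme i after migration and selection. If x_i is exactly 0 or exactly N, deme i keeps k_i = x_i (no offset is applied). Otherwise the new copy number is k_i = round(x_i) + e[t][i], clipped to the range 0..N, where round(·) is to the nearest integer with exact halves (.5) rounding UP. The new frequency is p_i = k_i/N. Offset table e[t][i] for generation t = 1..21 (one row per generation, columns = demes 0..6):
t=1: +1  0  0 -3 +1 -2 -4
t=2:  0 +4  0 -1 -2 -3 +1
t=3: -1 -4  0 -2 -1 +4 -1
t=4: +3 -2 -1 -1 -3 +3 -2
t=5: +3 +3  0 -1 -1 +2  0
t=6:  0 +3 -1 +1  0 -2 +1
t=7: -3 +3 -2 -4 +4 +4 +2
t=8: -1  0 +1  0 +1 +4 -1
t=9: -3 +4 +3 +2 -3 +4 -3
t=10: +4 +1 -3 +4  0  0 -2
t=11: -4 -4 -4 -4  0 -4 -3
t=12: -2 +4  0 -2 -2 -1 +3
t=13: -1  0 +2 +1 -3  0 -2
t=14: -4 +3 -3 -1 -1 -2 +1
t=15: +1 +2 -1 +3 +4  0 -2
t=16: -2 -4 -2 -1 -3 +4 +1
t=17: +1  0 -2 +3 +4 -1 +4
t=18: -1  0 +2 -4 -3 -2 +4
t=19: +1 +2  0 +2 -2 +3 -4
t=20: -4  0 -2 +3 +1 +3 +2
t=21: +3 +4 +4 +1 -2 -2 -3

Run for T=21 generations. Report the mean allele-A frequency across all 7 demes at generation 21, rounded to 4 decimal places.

0.0879

t=0: k=[78 0 0 0 0 0 0]
t=1: x=[75.4631 2.1997 0.0000 0.0000 0.0000 0.0000 0.0000] k=[76 2 0 0 0 0 0]
t=2: x=[73.4345 3.9162 0.0574 0.0000 0.0000 0.0000 0.0000] k=[73 8 0 0 0 0 0]
t=3: x=[70.5037 9.1814 0.2296 0.0000 0.0000 0.0000 0.0000] k=[70 5 0 0 0 0 0]
t=4: x=[67.3034 6.4149 0.1435 0.0000 0.0000 0.0000 0.0000] k=[70 4 0 0 0 0 0]
t=5: x=[67.2715 5.5240 0.1148 0.0000 0.0000 0.0000 0.0000] k=[70 9 0 0 0 0 0]
t=6: x=[67.4310 9.9919 0.2583 0.0000 0.0000 0.0000 0.0000] k=[67 13 0 0 0 0 0]
t=7: x=[64.4729 13.5040 0.3732 0.0000 0.0000 0.0000 0.0000] k=[61 17 0 0 0 0 0]
t=8: x=[58.4855 16.9499 0.4881 0.0000 0.0000 0.0000 0.0000] k=[57 17 1 0 0 0 0]
t=9: x=[54.4523 16.8630 1.3883 0.0293 0.0000 0.0000 0.0000] k=[51 21 4 2 0 0 0]
t=10: x=[48.5887 20.4157 4.2679 1.9513 0.0596 0.0000 0.0000] k=[53 21 1 6 0 0 0]
t=11: x=[50.5763 20.3865 1.6759 5.5383 0.1788 0.0000 0.0000] k=[47 16 0 2 0 0 0]
t=12: x=[44.4864 15.6385 0.5168 1.8341 0.0596 0.0000 0.0000] k=[42 20 1 0 0 0 0]
t=13: x=[39.7168 19.1549 1.4746 0.0293 0.0000 0.0000 0.0000] k=[39 19 3 1 0 0 0]
t=14: x=[36.7764 18.2158 3.2781 1.0046 0.0298 0.0000 0.0000] k=[33 21 0 0 0 0 0]
t=15: x=[31.0689 19.7752 0.6029 0.0000 0.0000 0.0000 0.0000] k=[32 22 0 0 0 0 0]
t=16: x=[30.1441 20.6584 0.6317 0.0000 0.0000 0.0000 0.0000] k=[28 17 0 0 0 0 0]
t=17: x=[26.1999 15.9950 0.4881 0.0000 0.0000 0.0000 0.0000] k=[27 16 0 0 0 0 0]
t=18: x=[25.2264 15.0609 0.4593 0.0000 0.0000 0.0000 0.0000] k=[24 15 2 0 0 0 0]
t=19: x=[22.3762 14.1282 2.2320 0.0585 0.0000 0.0000 0.0000] k=[23 16 2 2 0 0 0]
t=20: x=[21.4686 15.0032 2.3183 1.8927 0.0596 0.0000 0.0000] k=[17 15 0 5 1 0 0]
t=21: x=[15.8604 13.8688 0.5742 4.6188 1.0828 0.0304 0.0000] k=[19 18 5 6 0 0 0]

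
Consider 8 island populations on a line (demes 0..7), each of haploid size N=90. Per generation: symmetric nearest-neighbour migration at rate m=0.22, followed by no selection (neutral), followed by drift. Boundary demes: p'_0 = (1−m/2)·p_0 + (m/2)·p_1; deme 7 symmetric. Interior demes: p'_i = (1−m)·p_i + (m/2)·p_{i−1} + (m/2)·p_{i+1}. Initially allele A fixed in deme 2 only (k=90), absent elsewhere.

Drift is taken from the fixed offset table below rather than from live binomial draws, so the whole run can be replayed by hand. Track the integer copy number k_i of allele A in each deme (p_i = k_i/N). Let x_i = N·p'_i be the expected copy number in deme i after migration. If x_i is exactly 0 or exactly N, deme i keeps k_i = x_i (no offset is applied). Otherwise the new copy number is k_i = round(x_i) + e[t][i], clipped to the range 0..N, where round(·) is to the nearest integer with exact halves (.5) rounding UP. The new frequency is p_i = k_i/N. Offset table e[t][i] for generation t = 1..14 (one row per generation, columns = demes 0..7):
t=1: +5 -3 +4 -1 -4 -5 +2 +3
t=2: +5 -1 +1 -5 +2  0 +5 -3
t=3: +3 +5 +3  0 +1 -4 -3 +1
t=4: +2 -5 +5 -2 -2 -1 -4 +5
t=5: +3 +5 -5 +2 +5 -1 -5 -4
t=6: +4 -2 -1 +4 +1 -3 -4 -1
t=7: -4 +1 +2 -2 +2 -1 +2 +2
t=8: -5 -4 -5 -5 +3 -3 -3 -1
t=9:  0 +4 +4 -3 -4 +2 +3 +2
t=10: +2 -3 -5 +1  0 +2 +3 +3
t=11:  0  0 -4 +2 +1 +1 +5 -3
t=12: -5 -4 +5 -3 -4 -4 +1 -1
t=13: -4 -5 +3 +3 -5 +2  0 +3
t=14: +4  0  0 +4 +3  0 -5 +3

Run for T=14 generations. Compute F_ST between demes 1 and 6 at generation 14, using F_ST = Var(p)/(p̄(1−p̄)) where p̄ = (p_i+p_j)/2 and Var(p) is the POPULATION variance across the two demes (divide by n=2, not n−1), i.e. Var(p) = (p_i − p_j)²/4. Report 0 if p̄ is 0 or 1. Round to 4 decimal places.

t=0: k=[0 0 90 0 0 0 0 0]
t=1: x=[0.0000 9.9000 70.2000 9.9000 0.0000 0.0000 0.0000 0.0000] k=[0 7 74 9 0 0 0 0]
t=2: x=[0.7700 13.6000 59.4800 15.1600 0.9900 0.0000 0.0000 0.0000] k=[6 13 60 10 3 0 0 0]
t=3: x=[6.7700 17.4000 49.3300 14.7300 3.4400 0.3300 0.0000 0.0000] k=[10 22 52 15 4 0 0 0]
t=4: x=[11.3200 23.9800 44.6300 17.8600 4.7700 0.4400 0.0000 0.0000] k=[13 19 50 16 3 0 0 0]
t=5: x=[13.6600 21.7500 42.8500 18.3100 4.1000 0.3300 0.0000 0.0000] k=[17 27 38 20 9 0 0 0]
t=6: x=[18.1000 27.1100 34.8100 20.7700 9.2200 0.9900 0.0000 0.0000] k=[22 25 34 25 10 0 0 0]
t=7: x=[22.3300 25.6600 32.0200 24.3400 10.5500 1.1000 0.0000 0.0000] k=[18 27 34 22 13 0 0 0]
t=8: x=[18.9900 26.7800 31.9100 22.3300 12.5600 1.4300 0.0000 0.0000] k=[14 23 27 17 16 0 0 0]
t=9: x=[14.9900 22.4500 25.4600 17.9900 14.3500 1.7600 0.0000 0.0000] k=[15 26 29 15 10 4 0 0]
t=10: x=[16.2100 25.1200 27.1300 15.9900 9.8900 4.2200 0.4400 0.0000] k=[18 22 22 17 10 6 3 0]
t=11: x=[18.4400 21.5600 21.4500 16.7800 10.3300 6.1100 3.0000 0.3300] k=[18 22 17 19 11 7 8 0]
t=12: x=[18.4400 21.0100 17.7700 17.9000 11.4400 7.5500 7.0100 0.8800] k=[13 17 23 15 7 4 8 0]
t=13: x=[13.4400 17.2200 21.4600 15.0000 7.5500 4.7700 6.6800 0.8800] k=[9 12 24 18 3 7 7 4]
t=14: x=[9.3300 12.9900 22.0200 17.0100 5.0900 6.5600 6.6700 4.3300] k=[13 13 22 21 8 7 2 7]

0.0489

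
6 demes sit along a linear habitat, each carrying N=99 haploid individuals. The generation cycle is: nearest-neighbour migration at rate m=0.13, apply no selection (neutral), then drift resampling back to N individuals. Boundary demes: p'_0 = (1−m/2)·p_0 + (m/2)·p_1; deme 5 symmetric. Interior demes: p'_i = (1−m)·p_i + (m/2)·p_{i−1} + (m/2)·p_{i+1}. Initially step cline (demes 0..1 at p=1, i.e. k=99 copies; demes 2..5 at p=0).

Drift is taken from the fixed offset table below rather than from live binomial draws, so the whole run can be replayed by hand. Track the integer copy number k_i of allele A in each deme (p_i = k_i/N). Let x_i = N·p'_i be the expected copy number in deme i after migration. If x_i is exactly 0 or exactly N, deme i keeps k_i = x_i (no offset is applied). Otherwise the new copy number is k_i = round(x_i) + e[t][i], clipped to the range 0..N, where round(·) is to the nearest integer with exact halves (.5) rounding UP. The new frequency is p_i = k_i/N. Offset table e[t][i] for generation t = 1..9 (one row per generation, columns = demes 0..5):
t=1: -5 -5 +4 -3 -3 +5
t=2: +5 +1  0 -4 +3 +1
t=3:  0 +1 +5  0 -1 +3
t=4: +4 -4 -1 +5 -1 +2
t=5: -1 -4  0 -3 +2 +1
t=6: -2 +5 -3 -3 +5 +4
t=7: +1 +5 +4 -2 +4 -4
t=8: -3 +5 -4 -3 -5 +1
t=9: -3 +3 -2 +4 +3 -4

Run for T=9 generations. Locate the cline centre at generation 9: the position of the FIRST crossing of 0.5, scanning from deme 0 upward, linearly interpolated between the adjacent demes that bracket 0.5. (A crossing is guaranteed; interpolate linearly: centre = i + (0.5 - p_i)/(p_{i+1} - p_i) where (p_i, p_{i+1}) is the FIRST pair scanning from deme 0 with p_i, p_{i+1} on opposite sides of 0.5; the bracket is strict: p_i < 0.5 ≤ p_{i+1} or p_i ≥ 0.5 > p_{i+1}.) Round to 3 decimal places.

1.567

t=0: k=[99 99 0 0 0 0]
t=1: x=[99.0000 92.5650 6.4350 0.0000 0.0000 0.0000] k=[99 88 10 0 0 0]
t=2: x=[98.2850 83.6450 14.4200 0.6500 0.0000 0.0000] k=[99 85 14 0 0 0]
t=3: x=[98.0900 81.2950 17.7050 0.9100 0.0000 0.0000] k=[98 82 23 1 0 0]
t=4: x=[96.9600 79.2050 25.4050 2.3650 0.0650 0.0000] k=[99 75 24 7 0 0]
t=5: x=[97.4400 73.2450 26.2100 7.6500 0.4550 0.0000] k=[96 69 26 5 2 0]
t=6: x=[94.2450 67.9600 27.4300 6.1700 2.0650 0.1300] k=[92 73 24 3 7 4]
t=7: x=[90.7650 71.0500 25.8200 4.6250 6.5450 4.1950] k=[92 76 30 3 11 0]
t=8: x=[90.9600 74.0500 31.2350 5.2750 9.7650 0.7150] k=[88 79 27 2 5 2]
t=9: x=[87.4150 76.2050 28.7550 3.8200 4.6100 2.1950] k=[84 79 27 8 8 0]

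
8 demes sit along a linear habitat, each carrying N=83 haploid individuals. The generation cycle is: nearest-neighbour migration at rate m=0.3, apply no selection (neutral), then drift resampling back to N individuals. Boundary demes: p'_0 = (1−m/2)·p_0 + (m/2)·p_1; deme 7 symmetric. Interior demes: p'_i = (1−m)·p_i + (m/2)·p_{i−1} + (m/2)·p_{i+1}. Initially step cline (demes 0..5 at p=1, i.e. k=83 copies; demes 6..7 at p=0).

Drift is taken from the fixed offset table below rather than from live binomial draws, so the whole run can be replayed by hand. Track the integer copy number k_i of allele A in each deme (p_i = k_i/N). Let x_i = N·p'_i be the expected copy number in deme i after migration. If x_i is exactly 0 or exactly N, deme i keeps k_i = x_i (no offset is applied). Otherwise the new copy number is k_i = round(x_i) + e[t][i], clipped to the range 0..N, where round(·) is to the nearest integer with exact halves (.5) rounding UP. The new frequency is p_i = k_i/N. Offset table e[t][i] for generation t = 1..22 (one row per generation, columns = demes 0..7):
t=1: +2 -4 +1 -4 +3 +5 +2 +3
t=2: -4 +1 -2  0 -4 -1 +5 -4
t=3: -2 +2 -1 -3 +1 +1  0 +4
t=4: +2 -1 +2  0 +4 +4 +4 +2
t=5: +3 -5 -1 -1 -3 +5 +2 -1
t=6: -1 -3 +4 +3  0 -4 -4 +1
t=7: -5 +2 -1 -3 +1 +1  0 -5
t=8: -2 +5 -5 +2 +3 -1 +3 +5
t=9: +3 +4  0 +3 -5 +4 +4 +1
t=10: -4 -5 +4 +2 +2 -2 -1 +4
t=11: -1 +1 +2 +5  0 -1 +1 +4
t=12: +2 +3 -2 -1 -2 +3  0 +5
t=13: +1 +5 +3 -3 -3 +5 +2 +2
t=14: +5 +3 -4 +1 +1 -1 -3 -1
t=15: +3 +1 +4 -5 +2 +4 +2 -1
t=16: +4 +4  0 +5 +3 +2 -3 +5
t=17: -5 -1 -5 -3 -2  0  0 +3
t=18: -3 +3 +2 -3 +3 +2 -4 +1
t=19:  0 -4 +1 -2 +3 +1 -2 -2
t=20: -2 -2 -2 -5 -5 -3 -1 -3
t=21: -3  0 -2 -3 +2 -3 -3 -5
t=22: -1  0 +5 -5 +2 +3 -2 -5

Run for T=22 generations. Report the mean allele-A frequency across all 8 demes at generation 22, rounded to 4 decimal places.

t=0: k=[83 83 83 83 83 83 0 0]
t=1: x=[83.0000 83.0000 83.0000 83.0000 83.0000 70.5500 12.4500 0.0000] k=[83 83 83 83 83 76 14 0]
t=2: x=[83.0000 83.0000 83.0000 83.0000 81.9500 67.7500 21.2000 2.1000] k=[83 83 83 83 78 67 26 0]
t=3: x=[83.0000 83.0000 83.0000 82.2500 77.1000 62.5000 28.2500 3.9000] k=[83 83 83 79 78 64 28 8]
t=4: x=[83.0000 83.0000 82.4000 79.4500 76.0500 60.7000 30.4000 11.0000] k=[83 83 83 79 80 65 34 13]
t=5: x=[83.0000 83.0000 82.4000 79.7500 77.6000 62.6000 35.5000 16.1500] k=[83 83 81 79 75 68 38 15]
t=6: x=[83.0000 82.7000 81.0000 78.7000 74.5500 64.5500 39.0500 18.4500] k=[83 80 83 82 75 61 35 19]
t=7: x=[82.5500 80.9000 82.4000 81.1000 73.9500 59.2000 36.5000 21.4000] k=[78 83 81 78 75 60 37 16]
t=8: x=[78.7500 81.9500 80.8500 78.0000 73.2000 58.8000 37.3000 19.1500] k=[77 83 76 80 76 58 40 24]
t=9: x=[77.9000 81.0500 77.6500 78.8000 73.9000 58.0000 40.3000 26.4000] k=[81 83 78 82 69 62 44 27]
t=10: x=[81.3000 81.9500 79.3500 79.4500 69.9000 60.3500 44.1500 29.5500] k=[77 77 83 81 72 58 43 34]
t=11: x=[77.0000 77.9000 81.8000 79.9500 71.2500 57.8500 43.9000 35.3500] k=[76 79 83 83 71 57 45 39]
t=12: x=[76.4500 79.1500 82.4000 81.2000 70.7000 57.3000 45.9000 39.9000] k=[78 82 80 80 69 60 46 45]
t=13: x=[78.6000 81.1000 80.3000 78.3500 69.3000 59.2500 47.9500 45.1500] k=[80 83 83 75 66 64 50 47]
t=14: x=[80.4500 82.5500 81.8000 74.8500 67.0500 62.2000 51.6500 47.4500] k=[83 83 78 76 68 61 49 46]
t=15: x=[83.0000 82.2500 78.4500 75.1000 68.1500 60.2500 50.3500 46.4500] k=[83 83 82 70 70 64 52 45]
t=16: x=[83.0000 82.8500 80.3500 71.8000 69.1000 63.1000 52.7500 46.0500] k=[83 83 80 77 72 65 50 51]
t=17: x=[83.0000 82.5500 80.0000 76.7000 71.7000 63.8000 52.4000 50.8500] k=[83 82 75 74 70 64 52 54]
t=18: x=[82.8500 81.1000 75.9000 73.5500 69.7000 63.1000 54.1000 53.7000] k=[80 83 78 71 73 65 50 55]
t=19: x=[80.4500 81.8000 77.7000 72.3500 71.5000 63.9500 53.0000 54.2500] k=[80 78 79 70 75 65 51 52]
t=20: x=[79.7000 78.4500 77.5000 72.1000 72.7500 64.4000 53.2500 51.8500] k=[78 76 76 67 68 61 52 49]
t=21: x=[77.7000 76.3000 74.6500 68.5000 66.8000 60.7000 52.9000 49.4500] k=[75 76 73 66 69 58 50 44]
t=22: x=[75.1500 75.4000 72.4000 67.5000 66.9000 58.4500 50.3000 44.9000] k=[74 75 77 63 69 61 48 40]

0.7636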